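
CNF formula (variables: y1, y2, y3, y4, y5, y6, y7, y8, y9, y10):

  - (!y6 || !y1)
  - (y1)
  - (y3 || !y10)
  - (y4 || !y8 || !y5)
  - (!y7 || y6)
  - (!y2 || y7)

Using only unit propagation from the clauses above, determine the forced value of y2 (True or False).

Unit clause (y1) sets y1 = True.
From (!y6 || !y1) and y1 = True: y6 = False.
(y6 || !y7): since y6 = False, the clause reduces to (!y7). y7 = False.
(y7 || !y2) with y7 = False leaves only !y2, so y2 = False.

False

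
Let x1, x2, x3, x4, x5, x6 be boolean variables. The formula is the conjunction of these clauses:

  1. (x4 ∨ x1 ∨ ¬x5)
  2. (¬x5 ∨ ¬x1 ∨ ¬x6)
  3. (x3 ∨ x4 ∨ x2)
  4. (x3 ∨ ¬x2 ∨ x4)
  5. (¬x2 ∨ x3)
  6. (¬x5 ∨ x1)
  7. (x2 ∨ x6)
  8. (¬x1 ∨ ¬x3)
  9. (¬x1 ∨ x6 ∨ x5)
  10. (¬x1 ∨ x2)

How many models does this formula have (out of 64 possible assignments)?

7

Satisfying assignments:
  x1=0 x2=0 x3=0 x4=1 x5=0 x6=1
  x1=0 x2=0 x3=1 x4=0 x5=0 x6=1
  x1=0 x2=0 x3=1 x4=1 x5=0 x6=1
  x1=0 x2=1 x3=1 x4=0 x5=0 x6=0
  x1=0 x2=1 x3=1 x4=0 x5=0 x6=1
  x1=0 x2=1 x3=1 x4=1 x5=0 x6=0
  x1=0 x2=1 x3=1 x4=1 x5=0 x6=1
That's 7 in total.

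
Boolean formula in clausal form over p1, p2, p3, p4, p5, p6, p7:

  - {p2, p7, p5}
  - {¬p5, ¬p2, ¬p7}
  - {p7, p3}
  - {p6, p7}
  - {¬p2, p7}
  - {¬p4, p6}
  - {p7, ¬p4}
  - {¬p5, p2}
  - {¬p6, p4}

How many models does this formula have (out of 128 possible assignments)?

Case analysis on p7 and p2:
  p7=T, p2=T: p1, p3 free; 2 ways for (p4,p5,p6) × 2^2 = 8.
  p7=T, p2=F: p1, p3 free; 2 ways for (p4,p5,p6) × 2^2 = 8.
  p7=F, p2=T: a clause becomes empty — 0.
  p7=F, p2=F: a clause becomes empty — 0.
Total: 8 + 8 + 0 + 0 = 16.

16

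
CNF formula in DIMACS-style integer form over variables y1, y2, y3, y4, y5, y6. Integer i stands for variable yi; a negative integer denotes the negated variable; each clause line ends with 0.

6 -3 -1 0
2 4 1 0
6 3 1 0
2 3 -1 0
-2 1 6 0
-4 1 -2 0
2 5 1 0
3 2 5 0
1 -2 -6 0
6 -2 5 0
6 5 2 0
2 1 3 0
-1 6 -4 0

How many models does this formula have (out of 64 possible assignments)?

15

Split on y1, then y2.
  y1=1, y2=1: 9 of the 16 assignments to (y3,y4,y5,y6) work.
  y1=1, y2=0: remaining (y3,y4,y5,y6) ∈ {(1,0,0,1); (1,0,1,1); (1,1,0,1); (1,1,1,1)} — 4.
  y1=0, y2=1: a clause becomes empty — 0.
  y1=0, y2=0: remaining (y3,y4,y5,y6) ∈ {(1,1,1,0); (1,1,1,1)} — 2.
Total: 9 + 4 + 0 + 2 = 15.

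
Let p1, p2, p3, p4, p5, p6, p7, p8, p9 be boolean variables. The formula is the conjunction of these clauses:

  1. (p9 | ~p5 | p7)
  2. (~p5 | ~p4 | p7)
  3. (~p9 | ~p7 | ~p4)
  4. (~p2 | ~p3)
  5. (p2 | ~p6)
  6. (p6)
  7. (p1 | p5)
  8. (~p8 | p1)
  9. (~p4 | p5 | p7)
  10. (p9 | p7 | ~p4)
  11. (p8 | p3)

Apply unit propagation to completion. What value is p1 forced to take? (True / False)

True

(p6) stands alone — p6 = True.
(~p6 | p2) with p6 = True leaves only p2, so p2 = True.
(~p3 | ~p2): since p2 = True, the clause reduces to (~p3). p3 = False.
From (p8 | p3) and p3 = False: p8 = True.
From (~p8 | p1) and p8 = True: p1 = True.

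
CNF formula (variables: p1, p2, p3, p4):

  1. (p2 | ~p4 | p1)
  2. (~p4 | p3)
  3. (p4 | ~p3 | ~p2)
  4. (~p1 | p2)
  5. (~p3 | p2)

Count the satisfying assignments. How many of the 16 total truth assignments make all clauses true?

5

Satisfying assignments:
  p1=0 p2=0 p3=0 p4=0
  p1=0 p2=1 p3=0 p4=0
  p1=0 p2=1 p3=1 p4=1
  p1=1 p2=1 p3=0 p4=0
  p1=1 p2=1 p3=1 p4=1
Count: 5.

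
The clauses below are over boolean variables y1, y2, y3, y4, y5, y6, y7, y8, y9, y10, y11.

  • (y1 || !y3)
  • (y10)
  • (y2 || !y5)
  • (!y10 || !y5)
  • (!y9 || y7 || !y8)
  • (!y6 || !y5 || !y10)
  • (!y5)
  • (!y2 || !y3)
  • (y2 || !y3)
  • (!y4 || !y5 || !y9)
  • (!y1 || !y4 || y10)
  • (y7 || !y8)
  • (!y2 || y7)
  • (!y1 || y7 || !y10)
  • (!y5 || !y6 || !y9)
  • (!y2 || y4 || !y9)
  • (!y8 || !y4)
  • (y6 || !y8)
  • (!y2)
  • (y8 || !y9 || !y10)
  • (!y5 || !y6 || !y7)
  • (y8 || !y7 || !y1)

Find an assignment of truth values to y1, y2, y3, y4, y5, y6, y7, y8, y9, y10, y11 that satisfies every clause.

Unit propagation: (y10) forces y10 = True.
Unit propagation: (!y5) forces y5 = False.
(!y2) is a unit clause, so y2 = False.
(!y3) is a unit clause, so y3 = False.
Pure literal: y1 appears only negated; assign y1 = False.
Pure literal: y4 appears only negated; assign y4 = False.
Set y6 = True and propagate.
For the remaining variables, y7 = True, y8 = True, y9 = True, y11 = False works.
Check each clause:
  1. (y1 || !y3) — !y3 is true.
  2. (y10) — y10 is true.
  3. (y2 || !y5) — !y5 is true.
  4. (!y5 || !y10) — !y5 is true.
  5. (!y8 || y7 || !y9) — y7 is true.
  6. (!y10 || !y5 || !y6) — !y5 is true.
  7. (!y5) — !y5 is true.
  8. (!y2 || !y3) — !y3 is true.
  9. (y2 || !y3) — !y3 is true.
  10. (!y5 || !y4 || !y9) — !y5 is true.
  11. (!y1 || y10 || !y4) — y10 is true.
  12. (!y8 || y7) — y7 is true.
  13. (y7 || !y2) — !y2 is true.
  14. (!y1 || !y10 || y7) — !y1 is true.
  15. (!y9 || !y6 || !y5) — !y5 is true.
  16. (y4 || !y2 || !y9) — !y2 is true.
  17. (!y4 || !y8) — !y4 is true.
  18. (!y8 || y6) — y6 is true.
  19. (!y2) — !y2 is true.
  20. (!y10 || y8 || !y9) — y8 is true.
  21. (!y5 || !y7 || !y6) — !y5 is true.
  22. (y8 || !y7 || !y1) — y8 is true.

y1=False  y2=False  y3=False  y4=False  y5=False  y6=True  y7=True  y8=True  y9=True  y10=True  y11=False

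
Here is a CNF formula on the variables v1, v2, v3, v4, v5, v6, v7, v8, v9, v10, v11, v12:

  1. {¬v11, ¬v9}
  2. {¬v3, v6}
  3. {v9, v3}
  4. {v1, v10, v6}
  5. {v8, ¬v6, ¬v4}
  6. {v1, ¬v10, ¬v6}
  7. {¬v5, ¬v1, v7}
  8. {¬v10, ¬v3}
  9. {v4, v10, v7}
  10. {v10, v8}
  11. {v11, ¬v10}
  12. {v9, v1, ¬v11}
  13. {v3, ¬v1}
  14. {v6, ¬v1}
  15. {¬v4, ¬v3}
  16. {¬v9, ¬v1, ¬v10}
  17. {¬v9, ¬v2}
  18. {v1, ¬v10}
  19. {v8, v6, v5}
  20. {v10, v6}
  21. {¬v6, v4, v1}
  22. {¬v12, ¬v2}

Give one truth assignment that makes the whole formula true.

v2 occurs only negated in the remaining clauses — set v2 = False.
v7 occurs only positively in the remaining clauses — set v7 = True.
Set v1 = False and propagate.
  then v10 is forced to False.
  then v6 is forced to True.
  then v8 is forced to True.
  then v4 is forced to True.
  then v3 is forced to False.
  then v9 is forced to True.
  then v11 is forced to False.
v5, v12 are now unconstrained; take v5 = True, v12 = True.

v1=F, v2=F, v3=F, v4=T, v5=T, v6=T, v7=T, v8=T, v9=T, v10=F, v11=F, v12=T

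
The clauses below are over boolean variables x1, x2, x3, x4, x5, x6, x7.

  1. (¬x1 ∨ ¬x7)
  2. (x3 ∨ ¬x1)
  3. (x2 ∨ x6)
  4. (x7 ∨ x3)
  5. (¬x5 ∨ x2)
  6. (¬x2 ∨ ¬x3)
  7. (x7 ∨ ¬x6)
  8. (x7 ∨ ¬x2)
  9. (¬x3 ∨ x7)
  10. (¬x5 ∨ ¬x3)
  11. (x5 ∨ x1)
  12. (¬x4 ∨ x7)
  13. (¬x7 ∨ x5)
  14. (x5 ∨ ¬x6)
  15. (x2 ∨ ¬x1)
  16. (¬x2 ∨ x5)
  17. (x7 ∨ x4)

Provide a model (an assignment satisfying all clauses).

x1=False  x2=True  x3=False  x4=False  x5=True  x6=False  x7=True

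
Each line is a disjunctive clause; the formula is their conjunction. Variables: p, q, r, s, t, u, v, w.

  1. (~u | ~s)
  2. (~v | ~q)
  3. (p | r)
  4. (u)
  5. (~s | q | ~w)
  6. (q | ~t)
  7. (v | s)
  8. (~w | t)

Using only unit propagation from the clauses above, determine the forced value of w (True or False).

False

(u) stands alone — u = True.
(~u | ~s) with u = True leaves only ~s, so s = False.
From (s | v) and s = False: v = True.
(~v | ~q) with v = True leaves only ~q, so q = False.
In (~t | q), q is now false; ~t must hold, so t = False.
(t | ~w) with t = False leaves only ~w, so w = False.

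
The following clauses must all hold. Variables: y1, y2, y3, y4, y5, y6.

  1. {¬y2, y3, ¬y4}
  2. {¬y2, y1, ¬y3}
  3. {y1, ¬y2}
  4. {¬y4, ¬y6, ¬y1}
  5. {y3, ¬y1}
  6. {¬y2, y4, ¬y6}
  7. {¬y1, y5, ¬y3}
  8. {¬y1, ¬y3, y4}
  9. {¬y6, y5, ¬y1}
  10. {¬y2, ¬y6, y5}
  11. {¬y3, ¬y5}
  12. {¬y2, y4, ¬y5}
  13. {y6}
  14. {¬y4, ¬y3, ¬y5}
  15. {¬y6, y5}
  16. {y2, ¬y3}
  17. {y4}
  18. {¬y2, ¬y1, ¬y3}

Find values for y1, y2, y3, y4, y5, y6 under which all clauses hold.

y1 = False  y2 = False  y3 = False  y4 = True  y5 = True  y6 = True

Unit propagation: (y6) forces y6 = True.
Unit propagation: (y5) forces y5 = True.
Unit propagation: (¬y3) forces y3 = False.
Unit propagation: (¬y1) forces y1 = False.
The clause (¬y2) is unit: y2 must be False.
The clause (y4) is unit: y4 must be True.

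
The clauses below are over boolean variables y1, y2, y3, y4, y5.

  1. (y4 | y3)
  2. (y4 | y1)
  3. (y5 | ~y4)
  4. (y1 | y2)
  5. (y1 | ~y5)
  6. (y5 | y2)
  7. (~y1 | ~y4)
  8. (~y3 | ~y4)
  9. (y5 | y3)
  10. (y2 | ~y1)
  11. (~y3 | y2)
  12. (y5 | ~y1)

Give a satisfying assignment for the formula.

y1 = True  y2 = True  y3 = True  y4 = False  y5 = True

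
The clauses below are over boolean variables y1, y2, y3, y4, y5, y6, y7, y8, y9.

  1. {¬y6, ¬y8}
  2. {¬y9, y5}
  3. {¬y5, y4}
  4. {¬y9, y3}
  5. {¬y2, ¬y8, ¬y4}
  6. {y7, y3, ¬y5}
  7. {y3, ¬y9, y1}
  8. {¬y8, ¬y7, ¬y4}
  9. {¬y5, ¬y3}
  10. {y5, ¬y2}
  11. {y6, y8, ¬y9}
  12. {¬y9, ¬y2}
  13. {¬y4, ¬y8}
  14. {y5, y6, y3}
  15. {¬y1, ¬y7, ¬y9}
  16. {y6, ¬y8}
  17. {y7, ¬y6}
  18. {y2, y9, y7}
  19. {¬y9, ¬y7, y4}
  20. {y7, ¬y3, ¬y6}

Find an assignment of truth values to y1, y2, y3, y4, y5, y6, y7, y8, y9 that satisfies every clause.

Branch on y1: take y1 = True.
The remaining clauses are satisfied by y2 = False, y3 = True, y4 = True, y5 = False, y6 = False, y7 = True, y8 = False, y9 = False.
Every clause has at least one true literal under this assignment.

y1 = 1, y2 = 0, y3 = 1, y4 = 1, y5 = 0, y6 = 0, y7 = 1, y8 = 0, y9 = 0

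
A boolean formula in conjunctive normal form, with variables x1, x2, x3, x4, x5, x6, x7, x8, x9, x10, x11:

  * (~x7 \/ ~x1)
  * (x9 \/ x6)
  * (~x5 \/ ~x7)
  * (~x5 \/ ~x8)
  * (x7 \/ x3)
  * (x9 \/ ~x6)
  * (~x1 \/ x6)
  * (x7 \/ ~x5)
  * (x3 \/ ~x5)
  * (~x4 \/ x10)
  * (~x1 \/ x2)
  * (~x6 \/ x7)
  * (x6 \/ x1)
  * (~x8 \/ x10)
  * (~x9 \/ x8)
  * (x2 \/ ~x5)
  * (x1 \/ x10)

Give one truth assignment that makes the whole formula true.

x1=0, x2=0, x3=0, x4=1, x5=0, x6=1, x7=1, x8=1, x9=1, x10=1, x11=0

Check each clause:
  1. (~x1 \/ ~x7) — ~x1 is true.
  2. (x9 \/ x6) — x9 is true.
  3. (~x7 \/ ~x5) — ~x5 is true.
  4. (~x5 \/ ~x8) — ~x5 is true.
  5. (x3 \/ x7) — x7 is true.
  6. (x9 \/ ~x6) — x9 is true.
  7. (x6 \/ ~x1) — x6 is true.
  8. (~x5 \/ x7) — ~x5 is true.
  9. (~x5 \/ x3) — ~x5 is true.
  10. (~x4 \/ x10) — x10 is true.
  11. (~x1 \/ x2) — ~x1 is true.
  12. (~x6 \/ x7) — x7 is true.
  13. (x6 \/ x1) — x6 is true.
  14. (~x8 \/ x10) — x10 is true.
  15. (x8 \/ ~x9) — x8 is true.
  16. (x2 \/ ~x5) — ~x5 is true.
  17. (x1 \/ x10) — x10 is true.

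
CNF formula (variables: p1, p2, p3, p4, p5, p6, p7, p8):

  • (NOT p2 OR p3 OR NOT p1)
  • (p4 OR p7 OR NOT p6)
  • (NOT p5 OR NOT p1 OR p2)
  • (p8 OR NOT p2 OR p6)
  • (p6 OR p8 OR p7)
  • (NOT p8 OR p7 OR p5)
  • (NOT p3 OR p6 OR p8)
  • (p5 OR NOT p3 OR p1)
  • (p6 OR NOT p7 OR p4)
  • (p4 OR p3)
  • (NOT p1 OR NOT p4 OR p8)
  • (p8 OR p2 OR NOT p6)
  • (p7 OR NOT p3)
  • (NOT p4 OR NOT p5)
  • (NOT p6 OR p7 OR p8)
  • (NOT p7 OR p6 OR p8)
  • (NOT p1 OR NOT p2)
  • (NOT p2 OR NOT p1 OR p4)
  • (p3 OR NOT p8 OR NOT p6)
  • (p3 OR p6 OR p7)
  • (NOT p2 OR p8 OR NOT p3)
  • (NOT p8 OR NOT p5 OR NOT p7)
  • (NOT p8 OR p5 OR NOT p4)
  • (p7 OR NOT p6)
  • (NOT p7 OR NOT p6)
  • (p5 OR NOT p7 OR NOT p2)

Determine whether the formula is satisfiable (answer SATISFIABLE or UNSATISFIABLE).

p6 = True:
  propagation gives p7=True; an empty clause results — contradiction.
p6 = False:
  p8 = True:
    p5 = True:
      propagation gives p4=False, p7=False, p3=True; contradiction.
    p5 = False:
      propagation gives p7=True, p4=True; contradiction.
  p8 = False:
    propagation gives p2=False, p7=True; an empty clause results — contradiction.
Every branch closes, so no satisfying assignment exists.

UNSATISFIABLE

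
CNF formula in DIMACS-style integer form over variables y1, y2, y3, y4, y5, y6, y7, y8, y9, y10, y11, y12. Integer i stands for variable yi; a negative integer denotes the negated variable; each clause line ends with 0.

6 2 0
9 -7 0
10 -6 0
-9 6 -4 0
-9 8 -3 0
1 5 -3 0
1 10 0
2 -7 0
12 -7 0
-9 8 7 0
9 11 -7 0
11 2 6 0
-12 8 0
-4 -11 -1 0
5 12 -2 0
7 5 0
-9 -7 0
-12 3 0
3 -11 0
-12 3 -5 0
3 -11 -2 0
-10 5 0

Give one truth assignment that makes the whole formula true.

y1=False, y2=True, y3=True, y4=True, y5=True, y6=True, y7=False, y8=True, y9=True, y10=True, y11=True, y12=True

y8 occurs only positively in the remaining clauses — set y8 = True.
Set y1 = False and propagate.
  then y10 is forced to True.
  then y5 is forced to True.
The remaining clauses are satisfied by y2 = True, y3 = True, y4 = True, y6 = True, y7 = False, y9 = True, y11 = True, y12 = True.
Every clause has at least one true literal under this assignment.
Check each clause:
  1. (y6 ∨ y2) — y2 is true.
  2. (¬y7 ∨ y9) — ¬y7 is true.
  3. (y10 ∨ ¬y6) — y10 is true.
  4. (¬y4 ∨ ¬y9 ∨ y6) — y6 is true.
  5. (¬y9 ∨ y8 ∨ ¬y3) — y8 is true.
  6. (y1 ∨ ¬y3 ∨ y5) — y5 is true.
  7. (y1 ∨ y10) — y10 is true.
  8. (¬y7 ∨ y2) — ¬y7 is true.
  9. (y12 ∨ ¬y7) — ¬y7 is true.
  10. (y7 ∨ y8 ∨ ¬y9) — y8 is true.
  11. (y9 ∨ y11 ∨ ¬y7) — ¬y7 is true.
  12. (y6 ∨ y2 ∨ y11) — y2 is true.
  13. (y8 ∨ ¬y12) — y8 is true.
  14. (¬y11 ∨ ¬y4 ∨ ¬y1) — ¬y1 is true.
  15. (y12 ∨ ¬y2 ∨ y5) — y12 is true.
  16. (y7 ∨ y5) — y5 is true.
  17. (¬y9 ∨ ¬y7) — ¬y7 is true.
  18. (¬y12 ∨ y3) — y3 is true.
  19. (¬y11 ∨ y3) — y3 is true.
  20. (¬y5 ∨ y3 ∨ ¬y12) — y3 is true.
  21. (¬y11 ∨ y3 ∨ ¬y2) — y3 is true.
  22. (¬y10 ∨ y5) — y5 is true.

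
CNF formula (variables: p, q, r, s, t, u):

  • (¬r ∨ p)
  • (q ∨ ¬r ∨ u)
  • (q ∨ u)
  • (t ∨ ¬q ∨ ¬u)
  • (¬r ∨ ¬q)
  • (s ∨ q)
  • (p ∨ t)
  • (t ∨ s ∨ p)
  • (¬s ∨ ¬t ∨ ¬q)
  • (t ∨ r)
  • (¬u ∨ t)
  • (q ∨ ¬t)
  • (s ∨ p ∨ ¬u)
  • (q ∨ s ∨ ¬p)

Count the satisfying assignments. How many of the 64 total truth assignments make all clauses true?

3

Satisfying assignments:
  p=0 q=1 r=0 s=0 t=1 u=0
  p=1 q=1 r=0 s=0 t=1 u=0
  p=1 q=1 r=0 s=0 t=1 u=1
Count: 3.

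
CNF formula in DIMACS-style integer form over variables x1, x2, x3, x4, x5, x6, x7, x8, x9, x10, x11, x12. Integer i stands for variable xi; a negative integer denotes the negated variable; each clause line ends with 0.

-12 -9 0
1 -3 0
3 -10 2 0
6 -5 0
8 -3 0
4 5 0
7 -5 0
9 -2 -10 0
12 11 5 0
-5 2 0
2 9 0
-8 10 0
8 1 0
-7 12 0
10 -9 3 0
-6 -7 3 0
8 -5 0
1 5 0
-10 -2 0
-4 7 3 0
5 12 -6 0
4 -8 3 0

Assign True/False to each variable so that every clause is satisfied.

x1=T, x2=F, x3=T, x4=T, x5=F, x6=F, x7=F, x8=T, x9=T, x10=T, x11=T, x12=F

Check each clause:
  1. {¬x9, ¬x12} — ¬x12 is true.
  2. {¬x3, x1} — x1 is true.
  3. {x3, x2, ¬x10} — x3 is true.
  4. {¬x5, x6} — ¬x5 is true.
  5. {x8, ¬x3} — x8 is true.
  6. {x4, x5} — x4 is true.
  7. {x7, ¬x5} — ¬x5 is true.
  8. {x9, ¬x2, ¬x10} — x9 is true.
  9. {x5, x11, x12} — x11 is true.
  10. {x2, ¬x5} — ¬x5 is true.
  11. {x2, x9} — x9 is true.
  12. {x10, ¬x8} — x10 is true.
  13. {x8, x1} — x8 is true.
  14. {¬x7, x12} — ¬x7 is true.
  15. {¬x9, x10, x3} — x10 is true.
  16. {¬x6, ¬x7, x3} — ¬x7 is true.
  17. {¬x5, x8} — x8 is true.
  18. {x5, x1} — x1 is true.
  19. {¬x10, ¬x2} — ¬x2 is true.
  20. {¬x4, x7, x3} — x3 is true.
  21. {x12, x5, ¬x6} — ¬x6 is true.
  22. {x4, x3, ¬x8} — x3 is true.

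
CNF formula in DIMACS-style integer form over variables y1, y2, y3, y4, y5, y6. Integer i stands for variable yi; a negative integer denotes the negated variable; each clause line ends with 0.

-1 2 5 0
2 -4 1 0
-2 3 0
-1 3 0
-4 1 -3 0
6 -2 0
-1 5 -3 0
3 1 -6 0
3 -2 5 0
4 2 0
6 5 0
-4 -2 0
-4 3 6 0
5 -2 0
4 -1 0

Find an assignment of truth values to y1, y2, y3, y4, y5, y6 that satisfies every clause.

y1=1, y2=0, y3=1, y4=1, y5=1, y6=1

Pure literal: y5 appears only positively; assign y5 = True.
Set y1 = True and propagate.
  then y3 is forced to True.
  then y4 is forced to True.
  then y2 is forced to False.
y6 is now unconstrained; take y6 = True.
Every clause has at least one true literal under this assignment.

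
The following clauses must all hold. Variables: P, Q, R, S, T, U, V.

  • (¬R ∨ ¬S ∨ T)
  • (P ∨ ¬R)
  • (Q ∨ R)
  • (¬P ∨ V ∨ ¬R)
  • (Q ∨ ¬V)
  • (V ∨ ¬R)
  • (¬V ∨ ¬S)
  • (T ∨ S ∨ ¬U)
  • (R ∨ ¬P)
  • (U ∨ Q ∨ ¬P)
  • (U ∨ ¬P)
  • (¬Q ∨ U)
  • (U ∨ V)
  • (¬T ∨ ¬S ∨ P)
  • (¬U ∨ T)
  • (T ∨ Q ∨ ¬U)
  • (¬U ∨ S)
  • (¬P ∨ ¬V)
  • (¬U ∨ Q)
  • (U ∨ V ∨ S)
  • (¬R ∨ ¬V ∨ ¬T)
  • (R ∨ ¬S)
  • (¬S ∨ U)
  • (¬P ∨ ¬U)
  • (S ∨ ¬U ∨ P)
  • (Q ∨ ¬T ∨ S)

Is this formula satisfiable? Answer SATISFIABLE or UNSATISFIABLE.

U = True:
  propagation gives T=True, S=True, V=False, R=False; an empty clause results — contradiction.
U = False:
  propagation gives P=False, R=False, Q=True; an empty clause results — contradiction.
Every branch closes, so no satisfying assignment exists.

UNSATISFIABLE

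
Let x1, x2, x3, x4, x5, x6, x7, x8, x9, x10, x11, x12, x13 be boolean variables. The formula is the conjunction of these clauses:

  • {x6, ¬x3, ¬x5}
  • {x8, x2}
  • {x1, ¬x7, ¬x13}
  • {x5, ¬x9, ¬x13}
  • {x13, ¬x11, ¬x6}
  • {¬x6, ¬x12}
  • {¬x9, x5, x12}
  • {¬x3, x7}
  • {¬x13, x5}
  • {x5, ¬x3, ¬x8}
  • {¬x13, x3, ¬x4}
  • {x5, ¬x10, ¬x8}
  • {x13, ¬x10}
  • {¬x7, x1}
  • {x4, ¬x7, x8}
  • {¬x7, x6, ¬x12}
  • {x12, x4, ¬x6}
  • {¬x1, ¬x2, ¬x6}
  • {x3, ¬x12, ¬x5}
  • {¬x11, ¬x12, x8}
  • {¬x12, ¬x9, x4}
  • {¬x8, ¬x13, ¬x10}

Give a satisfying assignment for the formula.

Pure literal: x10 appears only negated; assign x10 = False.
Branch on x1: take x1 = True.
Try x2 = True.
  then x6 is forced to False.
Branch on x3: take x3 = False.
For the remaining variables, x4 = False, x5 = True, x7 = False, x8 = False, x9 = True, x11 = True, x12 = False, x13 = False works.
Check each clause:
  1. {¬x5, x6, ¬x3} — ¬x3 is true.
  2. {x2, x8} — x2 is true.
  3. {x1, ¬x13, ¬x7} — x1 is true.
  4. {¬x9, x5, ¬x13} — ¬x13 is true.
  5. {¬x11, ¬x6, x13} — ¬x6 is true.
  6. {¬x6, ¬x12} — ¬x6 is true.
  7. {¬x9, x12, x5} — x5 is true.
  8. {x7, ¬x3} — ¬x3 is true.
  9. {¬x13, x5} — ¬x13 is true.
  10. {¬x3, ¬x8, x5} — ¬x8 is true.
  11. {¬x4, ¬x13, x3} — ¬x4 is true.
  12. {¬x8, ¬x10, x5} — ¬x8 is true.
  13. {¬x10, x13} — ¬x10 is true.
  14. {¬x7, x1} — x1 is true.
  15. {x4, x8, ¬x7} — ¬x7 is true.
  16. {¬x7, x6, ¬x12} — ¬x7 is true.
  17. {¬x6, x4, x12} — ¬x6 is true.
  18. {¬x2, ¬x6, ¬x1} — ¬x6 is true.
  19. {¬x5, ¬x12, x3} — ¬x12 is true.
  20. {¬x12, x8, ¬x11} — ¬x12 is true.
  21. {x4, ¬x12, ¬x9} — ¬x12 is true.
  22. {¬x8, ¬x13, ¬x10} — ¬x8 is true.

x1 = True, x2 = True, x3 = False, x4 = False, x5 = True, x6 = False, x7 = False, x8 = False, x9 = True, x10 = False, x11 = True, x12 = False, x13 = False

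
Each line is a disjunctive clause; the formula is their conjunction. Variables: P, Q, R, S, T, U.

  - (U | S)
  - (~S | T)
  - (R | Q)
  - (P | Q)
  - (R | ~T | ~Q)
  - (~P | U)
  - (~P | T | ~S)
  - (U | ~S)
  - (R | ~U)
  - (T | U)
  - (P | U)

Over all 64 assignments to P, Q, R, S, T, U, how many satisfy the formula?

9

Split on U, then P.
  U=1, P=1: Q free; 3 ways for (R,S,T) × 2^1 = 6.
  U=1, P=0: remaining (Q,R,S,T) ∈ {(1,1,0,0); (1,1,0,1); (1,1,1,1)} — 3.
  U=0, P=1: a clause becomes empty — 0.
  U=0, P=0: a clause becomes empty — 0.
Total: 6 + 3 + 0 + 0 = 9.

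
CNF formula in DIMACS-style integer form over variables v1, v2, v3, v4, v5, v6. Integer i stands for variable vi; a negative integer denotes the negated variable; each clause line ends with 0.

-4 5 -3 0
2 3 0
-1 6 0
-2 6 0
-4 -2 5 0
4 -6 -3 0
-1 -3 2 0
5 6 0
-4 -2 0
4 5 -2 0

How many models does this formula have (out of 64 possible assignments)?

5

The models are:
  v1=F v2=F v3=T v4=F v5=T v6=F
  v1=F v2=F v3=T v4=T v5=T v6=F
  v1=F v2=F v3=T v4=T v5=T v6=T
  v1=F v2=T v3=F v4=F v5=T v6=T
  v1=T v2=T v3=F v4=F v5=T v6=T
Count: 5.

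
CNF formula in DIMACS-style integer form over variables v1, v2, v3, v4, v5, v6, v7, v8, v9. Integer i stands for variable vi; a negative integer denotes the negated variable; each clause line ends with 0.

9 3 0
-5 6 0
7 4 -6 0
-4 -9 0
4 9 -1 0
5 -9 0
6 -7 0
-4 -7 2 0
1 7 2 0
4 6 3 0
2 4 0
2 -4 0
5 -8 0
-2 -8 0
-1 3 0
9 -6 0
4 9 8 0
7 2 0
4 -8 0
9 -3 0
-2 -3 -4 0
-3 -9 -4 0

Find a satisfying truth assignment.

Branch on v1: take v1 = True.
  then v3 is forced to True.
  then v9 is forced to True.
  then v4 is forced to False.
  then v5 is forced to True.
  then v6 is forced to True.
  then v7 is forced to True.
  then v2 is forced to True.
  then v8 is forced to False.

v1=1, v2=1, v3=1, v4=0, v5=1, v6=1, v7=1, v8=0, v9=1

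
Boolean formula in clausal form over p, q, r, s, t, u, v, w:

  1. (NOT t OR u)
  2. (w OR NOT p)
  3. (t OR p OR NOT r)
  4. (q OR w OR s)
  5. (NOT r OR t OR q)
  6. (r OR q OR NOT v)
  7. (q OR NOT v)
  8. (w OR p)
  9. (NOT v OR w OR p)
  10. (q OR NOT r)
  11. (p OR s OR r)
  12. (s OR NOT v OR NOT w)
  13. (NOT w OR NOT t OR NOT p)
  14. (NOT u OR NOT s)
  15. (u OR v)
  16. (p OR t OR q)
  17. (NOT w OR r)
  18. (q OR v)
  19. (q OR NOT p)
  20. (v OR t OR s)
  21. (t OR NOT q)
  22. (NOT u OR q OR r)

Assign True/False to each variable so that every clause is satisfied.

p=False, q=True, r=True, s=False, t=True, u=True, v=False, w=True

Check each clause:
  1. (u OR NOT t) — u is true.
  2. (NOT p OR w) — w is true.
  3. (NOT r OR t OR p) — t is true.
  4. (q OR w OR s) — w is true.
  5. (q OR t OR NOT r) — q is true.
  6. (r OR NOT v OR q) — NOT v is true.
  7. (NOT v OR q) — NOT v is true.
  8. (p OR w) — w is true.
  9. (NOT v OR p OR w) — w is true.
  10. (NOT r OR q) — q is true.
  11. (r OR p OR s) — r is true.
  12. (NOT w OR s OR NOT v) — NOT v is true.
  13. (NOT t OR NOT p OR NOT w) — NOT p is true.
  14. (NOT s OR NOT u) — NOT s is true.
  15. (v OR u) — u is true.
  16. (t OR p OR q) — q is true.
  17. (NOT w OR r) — r is true.
  18. (q OR v) — q is true.
  19. (q OR NOT p) — q is true.
  20. (s OR t OR v) — t is true.
  21. (t OR NOT q) — t is true.
  22. (r OR q OR NOT u) — q is true.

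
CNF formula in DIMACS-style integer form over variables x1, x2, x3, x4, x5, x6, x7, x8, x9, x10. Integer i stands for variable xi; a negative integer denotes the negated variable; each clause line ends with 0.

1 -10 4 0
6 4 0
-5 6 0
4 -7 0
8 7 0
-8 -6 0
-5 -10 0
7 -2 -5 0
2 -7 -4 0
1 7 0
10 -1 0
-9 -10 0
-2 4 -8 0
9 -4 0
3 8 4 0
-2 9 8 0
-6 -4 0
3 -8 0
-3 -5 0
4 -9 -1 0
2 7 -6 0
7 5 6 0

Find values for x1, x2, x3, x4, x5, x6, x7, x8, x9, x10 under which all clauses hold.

x1 = False, x2 = True, x3 = True, x4 = True, x5 = False, x6 = False, x7 = True, x8 = True, x9 = True, x10 = False

Branch on x1: take x1 = False.
  then x7 is forced to True.
  then x4 is forced to True.
  then x2 is forced to True.
  then x9 is forced to True.
  then x10 is forced to False.
  then x6 is forced to False.
  then x5 is forced to False.
Try x3 = True.
x8 is now unconstrained; take x8 = True.
Every clause has at least one true literal under this assignment.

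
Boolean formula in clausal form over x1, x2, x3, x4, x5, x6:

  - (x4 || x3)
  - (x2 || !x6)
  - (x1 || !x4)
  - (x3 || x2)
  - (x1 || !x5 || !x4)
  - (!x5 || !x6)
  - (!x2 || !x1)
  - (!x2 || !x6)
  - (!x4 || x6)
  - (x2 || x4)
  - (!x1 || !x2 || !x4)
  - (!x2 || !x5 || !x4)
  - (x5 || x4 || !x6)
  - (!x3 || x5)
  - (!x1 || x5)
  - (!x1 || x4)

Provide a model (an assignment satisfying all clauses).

x1 = 0, x2 = 1, x3 = 1, x4 = 0, x5 = 1, x6 = 0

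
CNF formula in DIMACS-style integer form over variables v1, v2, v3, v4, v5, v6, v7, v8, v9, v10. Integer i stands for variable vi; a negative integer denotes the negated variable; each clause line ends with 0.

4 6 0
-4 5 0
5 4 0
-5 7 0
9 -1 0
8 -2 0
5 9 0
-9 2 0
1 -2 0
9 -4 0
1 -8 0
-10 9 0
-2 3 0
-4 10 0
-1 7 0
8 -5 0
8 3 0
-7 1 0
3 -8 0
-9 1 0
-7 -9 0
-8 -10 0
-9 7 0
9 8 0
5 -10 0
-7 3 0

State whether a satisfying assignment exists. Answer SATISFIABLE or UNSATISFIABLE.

v9 = True:
  propagation gives v2=True, v8=True, v1=True, v3=True; an empty clause results — contradiction.
v9 = False:
  propagation gives v1=False, v5=True, v7=True; an empty clause results — contradiction.
Every branch closes, so no satisfying assignment exists.

UNSATISFIABLE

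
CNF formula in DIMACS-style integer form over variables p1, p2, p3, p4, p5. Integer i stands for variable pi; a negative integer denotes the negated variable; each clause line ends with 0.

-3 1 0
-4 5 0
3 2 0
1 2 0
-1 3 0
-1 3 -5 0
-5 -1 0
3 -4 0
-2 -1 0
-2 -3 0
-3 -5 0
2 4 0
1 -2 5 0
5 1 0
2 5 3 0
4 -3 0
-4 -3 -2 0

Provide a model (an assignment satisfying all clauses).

p1 = F, p2 = T, p3 = F, p4 = F, p5 = T

Try p1 = False.
  then p3 is forced to False.
  then p2 is forced to True.
  then p4 is forced to False.
  then p5 is forced to True.
Every clause has at least one true literal under this assignment.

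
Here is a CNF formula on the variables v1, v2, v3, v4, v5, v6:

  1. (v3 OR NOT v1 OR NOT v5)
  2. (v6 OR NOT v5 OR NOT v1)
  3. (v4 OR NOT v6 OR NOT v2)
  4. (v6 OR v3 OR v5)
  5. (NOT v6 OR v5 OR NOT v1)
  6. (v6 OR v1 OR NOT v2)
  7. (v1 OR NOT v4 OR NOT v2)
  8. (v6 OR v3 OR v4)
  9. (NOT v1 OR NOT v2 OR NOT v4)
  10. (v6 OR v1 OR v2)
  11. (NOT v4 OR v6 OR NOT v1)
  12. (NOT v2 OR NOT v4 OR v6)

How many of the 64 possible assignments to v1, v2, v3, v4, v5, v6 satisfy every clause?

12

Split on v6, then v1.
  v6=1, v1=1: remaining (v2,v3,v4,v5) ∈ {(0,1,0,1); (0,1,1,1)} — 2.
  v6=1, v1=0: forces v2=0; v3, v4, v5 free → 2^3 = 8.
  v6=0, v1=1: remaining (v2,v3,v4,v5) ∈ {(0,1,0,0); (1,1,0,0)} — 2.
  v6=0, v1=0: a clause becomes empty — 0.
Total: 2 + 8 + 2 + 0 = 12.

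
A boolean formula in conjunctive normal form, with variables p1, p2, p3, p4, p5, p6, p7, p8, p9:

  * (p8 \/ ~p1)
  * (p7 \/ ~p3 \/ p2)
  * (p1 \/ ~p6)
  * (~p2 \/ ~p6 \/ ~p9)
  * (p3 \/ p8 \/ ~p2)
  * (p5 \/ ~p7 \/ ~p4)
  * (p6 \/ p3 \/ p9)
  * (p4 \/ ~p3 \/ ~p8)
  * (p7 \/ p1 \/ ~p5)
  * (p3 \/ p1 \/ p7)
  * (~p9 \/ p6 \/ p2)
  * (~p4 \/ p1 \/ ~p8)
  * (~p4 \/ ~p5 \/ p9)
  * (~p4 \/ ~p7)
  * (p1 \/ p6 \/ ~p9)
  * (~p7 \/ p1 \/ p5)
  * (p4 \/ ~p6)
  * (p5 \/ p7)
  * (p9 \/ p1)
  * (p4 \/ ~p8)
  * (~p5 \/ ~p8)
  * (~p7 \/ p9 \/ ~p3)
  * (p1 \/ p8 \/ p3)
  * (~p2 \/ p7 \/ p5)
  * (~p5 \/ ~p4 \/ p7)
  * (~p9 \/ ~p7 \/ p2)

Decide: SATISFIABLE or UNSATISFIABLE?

p7 = True:
  propagation gives p4=False, p6=False, p8=False, p1=False; an empty clause results — contradiction.
p7 = False:
  propagation gives p5=True, p1=True, p8=True; an empty clause results — contradiction.
Every branch closes, so no satisfying assignment exists.

UNSATISFIABLE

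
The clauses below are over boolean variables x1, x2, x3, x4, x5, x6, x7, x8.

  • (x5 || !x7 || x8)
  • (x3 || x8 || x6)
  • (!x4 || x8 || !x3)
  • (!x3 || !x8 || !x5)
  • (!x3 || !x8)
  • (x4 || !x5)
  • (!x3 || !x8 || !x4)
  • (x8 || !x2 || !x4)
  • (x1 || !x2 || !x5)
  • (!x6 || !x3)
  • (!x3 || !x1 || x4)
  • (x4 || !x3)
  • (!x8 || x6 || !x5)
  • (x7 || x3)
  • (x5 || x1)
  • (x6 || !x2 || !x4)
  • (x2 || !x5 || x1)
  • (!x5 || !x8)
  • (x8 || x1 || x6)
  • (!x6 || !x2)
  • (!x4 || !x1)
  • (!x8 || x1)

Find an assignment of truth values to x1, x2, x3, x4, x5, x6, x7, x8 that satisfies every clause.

x1 = T, x2 = F, x3 = F, x4 = F, x5 = F, x6 = T, x7 = T, x8 = T

Set x1 = True and propagate.
  then x4 is forced to False.
  then x5 is forced to False.
  then x3 is forced to False.
  then x7 is forced to True.
  then x8 is forced to True.
Try x2 = False.
x6 is now unconstrained; take x6 = True.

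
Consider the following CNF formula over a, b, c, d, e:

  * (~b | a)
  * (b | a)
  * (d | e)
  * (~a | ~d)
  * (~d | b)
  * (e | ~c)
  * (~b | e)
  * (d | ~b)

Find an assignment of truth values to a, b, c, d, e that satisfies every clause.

a=T  b=F  c=F  d=F  e=T

Check each clause:
  1. (~b | a) — a is true.
  2. (a | b) — a is true.
  3. (d | e) — e is true.
  4. (~d | ~a) — ~d is true.
  5. (~d | b) — ~d is true.
  6. (e | ~c) — ~c is true.
  7. (e | ~b) — e is true.
  8. (~b | d) — ~b is true.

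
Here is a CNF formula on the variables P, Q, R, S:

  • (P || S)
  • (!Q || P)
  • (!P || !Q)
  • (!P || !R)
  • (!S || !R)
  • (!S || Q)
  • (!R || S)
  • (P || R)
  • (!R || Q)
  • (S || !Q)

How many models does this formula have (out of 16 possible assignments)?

The models are:
  P=1 Q=0 R=0 S=0
Count: 1.

1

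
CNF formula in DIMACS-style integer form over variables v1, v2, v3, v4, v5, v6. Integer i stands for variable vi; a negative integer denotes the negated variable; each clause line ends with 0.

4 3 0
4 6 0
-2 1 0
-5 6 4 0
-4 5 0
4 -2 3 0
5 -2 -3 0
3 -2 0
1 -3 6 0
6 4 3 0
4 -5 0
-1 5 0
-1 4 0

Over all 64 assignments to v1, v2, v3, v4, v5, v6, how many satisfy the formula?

10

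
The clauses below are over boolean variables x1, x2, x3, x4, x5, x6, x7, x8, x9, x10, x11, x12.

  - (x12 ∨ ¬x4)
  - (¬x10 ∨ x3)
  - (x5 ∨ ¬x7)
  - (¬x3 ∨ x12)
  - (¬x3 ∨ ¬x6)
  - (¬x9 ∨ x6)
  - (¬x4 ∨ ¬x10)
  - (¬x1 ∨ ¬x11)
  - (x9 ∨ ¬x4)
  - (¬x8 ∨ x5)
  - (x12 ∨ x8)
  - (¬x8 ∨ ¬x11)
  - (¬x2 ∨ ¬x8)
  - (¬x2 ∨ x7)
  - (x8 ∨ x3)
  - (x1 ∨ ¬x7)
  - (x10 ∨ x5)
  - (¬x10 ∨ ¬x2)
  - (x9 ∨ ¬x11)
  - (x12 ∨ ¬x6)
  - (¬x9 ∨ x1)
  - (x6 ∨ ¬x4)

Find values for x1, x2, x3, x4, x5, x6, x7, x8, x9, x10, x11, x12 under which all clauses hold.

x1 = T  x2 = F  x3 = F  x4 = F  x5 = T  x6 = T  x7 = T  x8 = T  x9 = F  x10 = F  x11 = F  x12 = T

Check each clause:
  1. (x12 ∨ ¬x4) — x12 is true.
  2. (x3 ∨ ¬x10) — ¬x10 is true.
  3. (x5 ∨ ¬x7) — x5 is true.
  4. (x12 ∨ ¬x3) — x12 is true.
  5. (¬x3 ∨ ¬x6) — ¬x3 is true.
  6. (¬x9 ∨ x6) — x6 is true.
  7. (¬x10 ∨ ¬x4) — ¬x4 is true.
  8. (¬x1 ∨ ¬x11) — ¬x11 is true.
  9. (¬x4 ∨ x9) — ¬x4 is true.
  10. (x5 ∨ ¬x8) — x5 is true.
  11. (x12 ∨ x8) — x8 is true.
  12. (¬x11 ∨ ¬x8) — ¬x11 is true.
  13. (¬x2 ∨ ¬x8) — ¬x2 is true.
  14. (¬x2 ∨ x7) — ¬x2 is true.
  15. (x8 ∨ x3) — x8 is true.
  16. (¬x7 ∨ x1) — x1 is true.
  17. (x10 ∨ x5) — x5 is true.
  18. (¬x10 ∨ ¬x2) — ¬x2 is true.
  19. (x9 ∨ ¬x11) — ¬x11 is true.
  20. (x12 ∨ ¬x6) — x12 is true.
  21. (x1 ∨ ¬x9) — x1 is true.
  22. (x6 ∨ ¬x4) — ¬x4 is true.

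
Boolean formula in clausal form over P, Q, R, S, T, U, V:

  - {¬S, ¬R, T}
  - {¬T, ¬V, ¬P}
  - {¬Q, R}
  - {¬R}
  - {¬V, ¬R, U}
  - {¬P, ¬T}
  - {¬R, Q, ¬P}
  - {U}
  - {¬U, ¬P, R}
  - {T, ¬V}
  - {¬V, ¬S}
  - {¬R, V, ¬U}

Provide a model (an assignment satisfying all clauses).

(¬R) is a unit clause, so R = False.
(¬Q) is a unit clause, so Q = False.
Unit propagation: (U) forces U = True.
Unit propagation: (¬P) forces P = False.
Pure literal: S appears only negated; assign S = False.
Pure literal: V appears only negated; assign V = False.
T is now unconstrained; take T = False.
Every clause has at least one true literal under this assignment.

P=False, Q=False, R=False, S=False, T=False, U=True, V=False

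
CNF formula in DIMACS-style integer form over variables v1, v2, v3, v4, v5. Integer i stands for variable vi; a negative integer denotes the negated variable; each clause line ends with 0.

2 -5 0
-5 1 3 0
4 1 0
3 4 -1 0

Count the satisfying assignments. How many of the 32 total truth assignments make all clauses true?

Split on v1, then v3.
  v1=1, v3=1: v4 free; 3 ways for (v2,v5) × 2^1 = 6.
  v1=1, v3=0: remaining (v2,v4,v5) ∈ {(0,1,0); (1,1,0); (1,1,1)} — 3.
  v1=0, v3=1: remaining (v2,v4,v5) ∈ {(0,1,0); (1,1,0); (1,1,1)} — 3.
  v1=0, v3=0: remaining (v2,v4,v5) ∈ {(0,1,0); (1,1,0)} — 2.
Total: 6 + 3 + 3 + 2 = 14.

14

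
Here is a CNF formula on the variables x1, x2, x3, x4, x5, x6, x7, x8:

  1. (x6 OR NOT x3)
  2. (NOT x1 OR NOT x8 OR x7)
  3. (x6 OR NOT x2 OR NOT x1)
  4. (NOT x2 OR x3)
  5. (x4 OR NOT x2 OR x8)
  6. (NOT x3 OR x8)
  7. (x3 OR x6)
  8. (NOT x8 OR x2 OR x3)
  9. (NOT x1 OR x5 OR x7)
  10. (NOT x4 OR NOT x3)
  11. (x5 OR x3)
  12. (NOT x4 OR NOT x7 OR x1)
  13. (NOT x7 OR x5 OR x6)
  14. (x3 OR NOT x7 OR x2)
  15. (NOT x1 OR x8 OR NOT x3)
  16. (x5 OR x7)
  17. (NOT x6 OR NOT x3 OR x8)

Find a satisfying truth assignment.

x5 occurs only positively in the remaining clauses — set x5 = True.
Try x1 = True.
For the remaining variables, x2 = True, x3 = True, x4 = False, x6 = True, x7 = True, x8 = True works.
Every clause has at least one true literal under this assignment.

x1=T  x2=T  x3=T  x4=F  x5=T  x6=T  x7=T  x8=T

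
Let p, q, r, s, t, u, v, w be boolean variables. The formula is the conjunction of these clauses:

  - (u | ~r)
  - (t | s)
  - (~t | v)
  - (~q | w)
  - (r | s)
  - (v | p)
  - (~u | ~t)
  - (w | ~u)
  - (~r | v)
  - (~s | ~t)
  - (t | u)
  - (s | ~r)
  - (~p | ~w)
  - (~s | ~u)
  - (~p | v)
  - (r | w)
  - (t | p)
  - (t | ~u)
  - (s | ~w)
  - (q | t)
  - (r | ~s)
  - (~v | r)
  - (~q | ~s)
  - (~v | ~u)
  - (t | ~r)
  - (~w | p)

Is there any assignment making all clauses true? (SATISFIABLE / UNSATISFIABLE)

t = True:
  propagation gives v=True, u=False, r=False; an empty clause results — contradiction.
t = False:
  propagation gives s=True, u=True; an empty clause results — contradiction.
Every branch closes, so no satisfying assignment exists.

UNSATISFIABLE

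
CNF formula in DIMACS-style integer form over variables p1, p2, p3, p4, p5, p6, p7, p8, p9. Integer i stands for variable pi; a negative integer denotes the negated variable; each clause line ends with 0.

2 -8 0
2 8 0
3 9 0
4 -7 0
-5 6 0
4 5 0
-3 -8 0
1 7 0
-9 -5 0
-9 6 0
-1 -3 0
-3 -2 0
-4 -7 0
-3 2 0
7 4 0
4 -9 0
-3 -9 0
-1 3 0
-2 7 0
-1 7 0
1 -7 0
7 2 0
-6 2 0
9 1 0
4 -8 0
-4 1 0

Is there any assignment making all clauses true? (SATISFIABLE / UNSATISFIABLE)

UNSATISFIABLE

p7 = True:
  propagation gives p4=True; an empty clause results — contradiction.
p7 = False:
  propagation gives p1=True; an empty clause results — contradiction.
Every branch closes, so no satisfying assignment exists.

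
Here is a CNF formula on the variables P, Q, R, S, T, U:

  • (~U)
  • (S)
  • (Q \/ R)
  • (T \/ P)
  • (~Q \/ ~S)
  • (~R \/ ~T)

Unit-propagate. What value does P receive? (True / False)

True

Unit clause (~U) sets U = False.
(S) stands alone — S = True.
In (~Q \/ ~S), ~S is now false; ~Q must hold, so Q = False.
(Q \/ R): since Q = False, the clause reduces to (R). R = True.
(~R \/ ~T) with R = True leaves only ~T, so T = False.
(P \/ T) with T = False leaves only P, so P = True.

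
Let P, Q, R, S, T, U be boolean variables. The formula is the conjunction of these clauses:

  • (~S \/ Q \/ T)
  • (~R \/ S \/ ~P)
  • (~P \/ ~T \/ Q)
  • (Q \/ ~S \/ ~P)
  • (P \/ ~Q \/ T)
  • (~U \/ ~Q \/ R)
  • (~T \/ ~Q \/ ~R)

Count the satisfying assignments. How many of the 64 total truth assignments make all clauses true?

22

Split on Q, then P.
  Q=1, P=1: 6 of the 16 assignments to (R,S,T,U) work.
  Q=1, P=0: remaining (R,S,T,U) ∈ {(0,0,1,0); (0,1,1,0)} — 2.
  Q=0, P=1: remaining (R,S,T,U) ∈ {(0,0,0,0); (0,0,0,1)} — 2.
  Q=0, P=0: R, U free; 3 ways for (S,T) × 2^2 = 12.
Total: 6 + 2 + 2 + 12 = 22.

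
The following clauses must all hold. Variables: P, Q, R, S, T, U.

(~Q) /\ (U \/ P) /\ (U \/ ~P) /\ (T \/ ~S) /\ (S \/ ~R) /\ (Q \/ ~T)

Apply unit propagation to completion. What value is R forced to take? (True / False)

False

(~Q) is a unit clause: Q = False.
(~T \/ Q): since Q = False, the clause reduces to (~T). T = False.
(~S \/ T) with T = False leaves only ~S, so S = False.
In (S \/ ~R), S is now false; ~R must hold, so R = False.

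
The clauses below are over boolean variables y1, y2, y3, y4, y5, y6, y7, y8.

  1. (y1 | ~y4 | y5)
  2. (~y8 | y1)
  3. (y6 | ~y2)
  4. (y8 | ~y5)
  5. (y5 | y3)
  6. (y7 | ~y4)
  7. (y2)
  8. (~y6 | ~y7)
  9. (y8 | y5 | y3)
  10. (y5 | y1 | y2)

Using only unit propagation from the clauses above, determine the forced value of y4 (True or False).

False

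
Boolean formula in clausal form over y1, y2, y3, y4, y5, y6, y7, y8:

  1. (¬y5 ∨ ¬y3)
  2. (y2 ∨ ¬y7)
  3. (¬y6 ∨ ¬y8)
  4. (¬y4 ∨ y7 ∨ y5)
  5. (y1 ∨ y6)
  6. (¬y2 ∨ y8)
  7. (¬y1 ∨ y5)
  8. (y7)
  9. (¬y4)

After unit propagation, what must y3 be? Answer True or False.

False

Unit clause (y7) sets y7 = True.
In (y2 ∨ ¬y7), ¬y7 is now false; y2 must hold, so y2 = True.
(¬y2 ∨ y8): since y2 = True, the clause reduces to (y8). y8 = True.
From (¬y8 ∨ ¬y6) and y8 = True: y6 = False.
(y6 ∨ y1) with y6 = False leaves only y1, so y1 = True.
In (y5 ∨ ¬y1), ¬y1 is now false; y5 must hold, so y5 = True.
(¬y5 ∨ ¬y3) with y5 = True leaves only ¬y3, so y3 = False.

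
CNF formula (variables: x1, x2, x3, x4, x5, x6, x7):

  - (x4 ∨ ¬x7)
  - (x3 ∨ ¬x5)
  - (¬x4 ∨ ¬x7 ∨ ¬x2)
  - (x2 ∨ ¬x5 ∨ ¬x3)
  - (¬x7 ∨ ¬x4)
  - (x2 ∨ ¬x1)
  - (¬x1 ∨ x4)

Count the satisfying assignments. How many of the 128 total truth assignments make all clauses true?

26

Split on x4, then x2.
  x4=T, x2=T: x1, x6 free; 3 ways for (x3,x5,x7) × 2^2 = 12.
  x4=T, x2=F: remaining (x1,x3,x5,x6,x7) ∈ {(F,F,F,F,F); (F,F,F,T,F); (F,T,F,F,F); (F,T,F,T,F)} — 4.
  x4=F, x2=T: x6 free; 3 ways for (x1,x3,x5,x7) × 2^1 = 6.
  x4=F, x2=F: remaining (x1,x3,x5,x6,x7) ∈ {(F,F,F,F,F); (F,F,F,T,F); (F,T,F,F,F); (F,T,F,T,F)} — 4.
Total: 12 + 4 + 6 + 4 = 26.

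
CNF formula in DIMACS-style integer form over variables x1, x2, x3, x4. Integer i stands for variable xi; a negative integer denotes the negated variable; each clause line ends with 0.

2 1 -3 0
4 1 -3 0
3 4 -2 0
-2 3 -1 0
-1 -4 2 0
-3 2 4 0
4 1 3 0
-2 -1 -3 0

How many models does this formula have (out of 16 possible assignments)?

4

Satisfying assignments:
  x1=F x2=F x3=F x4=T
  x1=F x2=T x3=F x4=T
  x1=F x2=T x3=T x4=T
  x1=T x2=F x3=F x4=F
That's 4 in total.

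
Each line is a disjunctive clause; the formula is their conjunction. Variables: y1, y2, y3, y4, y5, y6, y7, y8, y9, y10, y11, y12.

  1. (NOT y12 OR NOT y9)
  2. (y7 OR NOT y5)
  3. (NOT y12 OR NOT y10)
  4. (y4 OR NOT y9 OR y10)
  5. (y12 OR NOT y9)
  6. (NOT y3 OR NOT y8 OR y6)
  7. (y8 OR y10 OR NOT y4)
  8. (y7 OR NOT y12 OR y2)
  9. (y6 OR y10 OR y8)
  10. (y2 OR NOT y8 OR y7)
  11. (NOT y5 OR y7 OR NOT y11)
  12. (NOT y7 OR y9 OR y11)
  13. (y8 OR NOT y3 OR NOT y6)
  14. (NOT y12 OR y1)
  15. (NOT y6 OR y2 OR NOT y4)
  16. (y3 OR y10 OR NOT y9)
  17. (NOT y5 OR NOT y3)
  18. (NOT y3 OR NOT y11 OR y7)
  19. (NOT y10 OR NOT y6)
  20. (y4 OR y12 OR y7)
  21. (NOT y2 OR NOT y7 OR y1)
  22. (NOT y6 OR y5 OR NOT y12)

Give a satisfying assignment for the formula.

Pure literal: y1 appears only positively; assign y1 = True.
Try y2 = True.
Branch on y3: take y3 = True.
  then y5 is forced to False.
For the remaining variables, y4 = True, y6 = True, y7 = True, y8 = True, y9 = False, y10 = False, y11 = True, y12 = False works.
Check each clause:
  1. (NOT y9 OR NOT y12) — NOT y12 is true.
  2. (NOT y5 OR y7) — NOT y5 is true.
  3. (NOT y12 OR NOT y10) — NOT y12 is true.
  4. (y4 OR NOT y9 OR y10) — y4 is true.
  5. (y12 OR NOT y9) — NOT y9 is true.
  6. (y6 OR NOT y8 OR NOT y3) — y6 is true.
  7. (y10 OR y8 OR NOT y4) — y8 is true.
  8. (y7 OR NOT y12 OR y2) — y2 is true.
  9. (y8 OR y10 OR y6) — y8 is true.
  10. (y7 OR NOT y8 OR y2) — y2 is true.
  11. (NOT y5 OR NOT y11 OR y7) — NOT y5 is true.
  12. (NOT y7 OR y11 OR y9) — y11 is true.
  13. (NOT y6 OR y8 OR NOT y3) — y8 is true.
  14. (y1 OR NOT y12) — y1 is true.
  15. (NOT y6 OR NOT y4 OR y2) — y2 is true.
  16. (NOT y9 OR y10 OR y3) — y3 is true.
  17. (NOT y5 OR NOT y3) — NOT y5 is true.
  18. (y7 OR NOT y3 OR NOT y11) — y7 is true.
  19. (NOT y6 OR NOT y10) — NOT y10 is true.
  20. (y7 OR y4 OR y12) — y4 is true.
  21. (NOT y7 OR NOT y2 OR y1) — y1 is true.
  22. (NOT y6 OR y5 OR NOT y12) — NOT y12 is true.

y1 = True, y2 = True, y3 = True, y4 = True, y5 = False, y6 = True, y7 = True, y8 = True, y9 = False, y10 = False, y11 = True, y12 = False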